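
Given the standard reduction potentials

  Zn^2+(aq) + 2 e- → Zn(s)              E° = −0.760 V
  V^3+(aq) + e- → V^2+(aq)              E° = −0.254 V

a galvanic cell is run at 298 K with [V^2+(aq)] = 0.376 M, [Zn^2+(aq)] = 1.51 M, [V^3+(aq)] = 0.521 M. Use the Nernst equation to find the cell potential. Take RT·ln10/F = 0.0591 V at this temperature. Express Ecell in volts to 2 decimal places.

+0.51 V

The V³⁺/V²⁺ couple has the more positive E°, so it is the cathode; Zn²⁺/Zn is the anode.
E°cell = −0.254 − (−0.760) = +0.506 V, with n = 2 electrons transferred.
The balanced reaction is 2 V^3+(aq) + Zn(s) → 2 V^2+(aq) + Zn^2+(aq), so Q = ([V^2+(aq)]^2·[Zn^2+(aq)]) / [V^3+(aq)]^2 = 0.786 and log Q = −0.104.
By the Nernst equation, E = +0.506 − (0.0591/2)·(−0.104) = +0.51 V.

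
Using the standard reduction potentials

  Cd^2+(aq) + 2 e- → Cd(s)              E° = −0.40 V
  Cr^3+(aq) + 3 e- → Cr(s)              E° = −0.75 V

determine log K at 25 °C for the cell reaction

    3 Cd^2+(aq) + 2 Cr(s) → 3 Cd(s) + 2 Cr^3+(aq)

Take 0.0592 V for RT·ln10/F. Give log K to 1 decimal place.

The Cd²⁺/Cd couple is reduced (cathode); E°cell = −0.40 − (−0.75) = +0.35 V with n = 6.
At equilibrium E = 0, so log K = nE°cell / 0.0592 = (6)(+0.35) / 0.0592 = 35.5.

log K = 35.5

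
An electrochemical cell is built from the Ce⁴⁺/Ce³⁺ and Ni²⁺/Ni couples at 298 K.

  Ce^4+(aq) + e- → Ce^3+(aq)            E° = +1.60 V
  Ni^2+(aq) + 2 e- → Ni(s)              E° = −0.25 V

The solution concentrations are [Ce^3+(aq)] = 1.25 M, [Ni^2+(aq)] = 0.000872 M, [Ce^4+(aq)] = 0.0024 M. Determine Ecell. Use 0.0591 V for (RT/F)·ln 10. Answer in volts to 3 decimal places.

+1.780 V

Ce⁴⁺/Ce³⁺ is reduced (cathode, E° = +1.60 V) and Ni²⁺/Ni is oxidized (anode).
E°cell = +1.60 − (−0.25) = +1.85 V, with n = 2 electrons transferred.
The balanced reaction is 2 Ce^4+(aq) + Ni(s) → 2 Ce^3+(aq) + Ni^2+(aq), so Q = ([Ce^3+(aq)]^2·[Ni^2+(aq)]) / [Ce^4+(aq)]^2 = 237 and log Q = 2.374.
E = E° − (0.0591/n)·log Q = +1.85 − (0.0591/2)(2.374) = +1.780 V.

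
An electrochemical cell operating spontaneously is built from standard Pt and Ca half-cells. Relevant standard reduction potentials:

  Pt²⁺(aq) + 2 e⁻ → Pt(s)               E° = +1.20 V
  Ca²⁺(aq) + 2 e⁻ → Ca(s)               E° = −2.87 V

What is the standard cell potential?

+4.07 V

The Pt²⁺/Pt couple has the higher E°, so Pt ion is reduced (cathode) and Ca is oxidized (anode).
E°cell = E°(cathode) − E°(anode) = +1.20 − (−2.87) = +4.07 V.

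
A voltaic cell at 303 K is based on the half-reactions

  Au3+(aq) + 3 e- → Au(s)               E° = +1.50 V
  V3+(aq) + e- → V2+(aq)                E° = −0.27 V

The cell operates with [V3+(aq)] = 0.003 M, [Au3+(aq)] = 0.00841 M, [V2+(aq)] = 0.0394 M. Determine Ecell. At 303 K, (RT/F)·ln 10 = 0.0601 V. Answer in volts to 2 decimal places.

+1.80 V

Au³⁺/Au is reduced (cathode, E° = +1.50 V) and V³⁺/V²⁺ is oxidized (anode).
E°cell = +1.50 − (−0.27) = +1.77 V, with n = 3 electrons transferred.
Balancing gives Au3+(aq) + 3 V2+(aq) → Au(s) + 3 V3+(aq); hence Q = [V3+(aq)]^3 / ([Au3+(aq)]·[V2+(aq)]^3) = 0.0525 (log Q = −1.280).
Applying E = E° − (RT ln10/nF)·log Q gives +1.77 − (0.0601/3)(−1.280) = +1.80 V.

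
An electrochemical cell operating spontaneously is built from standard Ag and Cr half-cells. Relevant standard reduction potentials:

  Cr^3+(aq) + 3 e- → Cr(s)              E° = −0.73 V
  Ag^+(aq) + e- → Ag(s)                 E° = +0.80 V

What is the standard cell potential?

+1.53 V

Of the two couples in this cell, the one with the more positive reduction potential is reduced at the cathode: here that is Ag⁺/Ag (+0.80 V); Cr³⁺/Cr (−0.73 V) is the anode.
E°cell = E°(cathode) − E°(anode) = +0.80 − (−0.73) = +1.53 V.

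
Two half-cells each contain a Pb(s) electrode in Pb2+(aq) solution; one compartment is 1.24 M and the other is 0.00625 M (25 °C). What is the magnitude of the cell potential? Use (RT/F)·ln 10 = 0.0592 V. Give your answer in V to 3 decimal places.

For a concentration cell E°cell = 0, since both electrodes use the same couple.
The compartment with the higher Pb2+(aq) concentration (1.24 M) acts as the cathode; ions are reduced there and produced at the dilute (0.00625 M) anode.
With n = 2, Ecell = −(0.0592/2)·log([dilute]/[conc]) = −(0.0592/2)·log(0.00625/1.24) = +0.068 V.

0.068 V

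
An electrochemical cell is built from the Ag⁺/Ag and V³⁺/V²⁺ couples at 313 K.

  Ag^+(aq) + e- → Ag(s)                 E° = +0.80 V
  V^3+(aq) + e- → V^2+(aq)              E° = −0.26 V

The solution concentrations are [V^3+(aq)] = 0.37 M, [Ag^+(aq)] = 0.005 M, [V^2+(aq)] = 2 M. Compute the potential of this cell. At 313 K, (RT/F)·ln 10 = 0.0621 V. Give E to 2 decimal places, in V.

Ag⁺/Ag is reduced (cathode, E° = +0.80 V) and V³⁺/V²⁺ is oxidized (anode).
The standard potential is +0.80 − (−0.26) = +1.06 V and the balanced reaction transfers n = 1 electron.
The balanced reaction is Ag^+(aq) + V^2+(aq) → Ag(s) + V^3+(aq), so Q = [V^3+(aq)] / ([Ag^+(aq)]·[V^2+(aq)]) = 37 and log Q = 1.568.
Applying E = E° − (RT ln10/nF)·log Q gives +1.06 − (0.0621/1)(1.568) = +0.96 V.

+0.96 V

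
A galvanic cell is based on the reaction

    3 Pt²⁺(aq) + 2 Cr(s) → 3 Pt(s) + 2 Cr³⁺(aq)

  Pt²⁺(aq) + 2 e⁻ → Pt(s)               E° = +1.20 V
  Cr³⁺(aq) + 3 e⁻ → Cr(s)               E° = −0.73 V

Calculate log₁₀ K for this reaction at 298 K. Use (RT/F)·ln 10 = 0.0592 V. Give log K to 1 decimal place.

log K = 195.6

The Pt²⁺/Pt couple is reduced (cathode); E°cell = +1.20 − (−0.73) = +1.93 V with n = 6.
At equilibrium E = 0, so log K = nE°cell / 0.0592 = (6)(+1.93) / 0.0592 = 195.6.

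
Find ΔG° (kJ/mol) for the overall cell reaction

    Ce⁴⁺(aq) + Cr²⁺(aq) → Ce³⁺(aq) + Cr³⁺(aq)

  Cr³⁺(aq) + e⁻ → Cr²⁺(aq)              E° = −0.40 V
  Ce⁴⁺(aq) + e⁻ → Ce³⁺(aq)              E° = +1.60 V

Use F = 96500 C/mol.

In the reaction as written Ce⁴⁺(aq) is reduced, so the Ce⁴⁺/Ce³⁺ couple is the cathode and Cr³⁺/Cr²⁺ is the anode.
E°cell = +1.60 − (−0.40) = +2.00 V; balancing electrons gives n = 1.
ΔG° = −nFE°cell = −(1)(96500)(+2.00) J/mol = −193 kJ/mol.

−193 kJ/mol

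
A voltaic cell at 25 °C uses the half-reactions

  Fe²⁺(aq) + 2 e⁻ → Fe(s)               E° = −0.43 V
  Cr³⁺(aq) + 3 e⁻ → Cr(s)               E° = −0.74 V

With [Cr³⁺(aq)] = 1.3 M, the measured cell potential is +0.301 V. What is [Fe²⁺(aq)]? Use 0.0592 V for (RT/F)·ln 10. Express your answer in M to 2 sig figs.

The Fe²⁺/Fe couple has the larger reduction potential, so it is the cathode: E°cell = −0.43 − (−0.74) = +0.31 V and n = 6.
Rearranging E = E° − (0.0592/n)·log Q gives log Q = 6(+0.31 − (+0.301))/0.0592 = 0.912.
For 3 Fe²⁺(aq) + 2 Cr(s) → 3 Fe(s) + 2 Cr³⁺(aq), the reaction quotient is Q = [Cr³⁺(aq)]^2 / [Fe²⁺(aq)]^3.
Substituting the known concentrations and solving, log [Fe²⁺(aq)] = −0.228 and [Fe²⁺(aq)] = 0.59 M.

0.59 M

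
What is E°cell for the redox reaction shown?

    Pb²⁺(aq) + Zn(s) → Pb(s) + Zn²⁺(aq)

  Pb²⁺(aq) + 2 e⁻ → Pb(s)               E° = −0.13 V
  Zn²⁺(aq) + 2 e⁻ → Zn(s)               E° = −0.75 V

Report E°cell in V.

Pb²⁺(aq) gains electrons, so the Pb²⁺/Pb couple is the cathode; the Zn²⁺/Zn couple is the anode.
E°cell = E°(cathode) − E°(anode) = −0.13 − (−0.75) = +0.62 V.
The positive value indicates the reaction is spontaneous as written.

+0.62 V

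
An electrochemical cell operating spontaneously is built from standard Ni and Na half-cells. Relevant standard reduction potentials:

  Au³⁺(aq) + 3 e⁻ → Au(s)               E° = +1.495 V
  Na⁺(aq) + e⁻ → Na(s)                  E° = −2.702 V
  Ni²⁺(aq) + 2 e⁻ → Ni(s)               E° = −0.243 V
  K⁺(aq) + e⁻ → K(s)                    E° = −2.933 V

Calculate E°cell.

+2.459 V

The Ni²⁺/Ni couple has the higher E°, so Ni ion is reduced (cathode) and Na is oxidized (anode).
E°cell = E°(cathode) − E°(anode) = −0.243 − (−2.702) = +2.459 V.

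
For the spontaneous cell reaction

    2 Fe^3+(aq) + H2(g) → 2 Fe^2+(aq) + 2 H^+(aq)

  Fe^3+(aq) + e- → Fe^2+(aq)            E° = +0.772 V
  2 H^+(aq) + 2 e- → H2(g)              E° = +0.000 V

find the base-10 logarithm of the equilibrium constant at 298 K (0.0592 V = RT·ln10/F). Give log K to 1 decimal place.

The Fe³⁺/Fe²⁺ couple is reduced (cathode); E°cell = +0.772 − (+0.000) = +0.772 V with n = 2.
At equilibrium E = 0, so log K = nE°cell / 0.0592 = (2)(+0.772) / 0.0592 = 26.1.

log K = 26.1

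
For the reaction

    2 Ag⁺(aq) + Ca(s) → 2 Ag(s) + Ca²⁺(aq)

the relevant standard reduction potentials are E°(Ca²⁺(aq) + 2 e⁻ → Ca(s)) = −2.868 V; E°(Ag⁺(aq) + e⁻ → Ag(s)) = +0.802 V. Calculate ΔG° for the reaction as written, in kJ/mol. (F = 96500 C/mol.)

In the reaction as written Ag⁺(aq) is reduced, so the Ag⁺/Ag couple is the cathode and Ca²⁺/Ca is the anode.
E°cell = +0.802 − (−2.868) = +3.670 V; balancing electrons gives n = 2.
ΔG° = −nFE°cell = −(2)(96500)(+3.670) J/mol = −708 kJ/mol.

−708 kJ/mol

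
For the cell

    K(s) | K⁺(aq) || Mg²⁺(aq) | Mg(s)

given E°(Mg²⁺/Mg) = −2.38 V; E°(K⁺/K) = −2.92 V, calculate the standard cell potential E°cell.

By convention the left-hand electrode in cell notation is the anode (oxidation) and the right-hand electrode is the cathode (reduction).
E°cell = E°(right) − E°(left) = −2.38 − (−2.92) = +0.54 V.

+0.54 V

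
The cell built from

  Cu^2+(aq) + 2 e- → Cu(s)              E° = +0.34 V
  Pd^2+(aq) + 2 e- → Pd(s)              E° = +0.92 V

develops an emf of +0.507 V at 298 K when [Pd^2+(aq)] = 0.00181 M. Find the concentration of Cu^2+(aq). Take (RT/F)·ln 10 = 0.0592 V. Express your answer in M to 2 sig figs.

0.53 M

Pd²⁺/Pd is the cathode (higher E°); E°cell = +0.92 − (+0.34) = +0.58 V with n = 2.
From the Nernst equation, log Q = n(E° − E)/0.0592 = 2·(+0.58 − (+0.507))/0.0592 = 2.466.
For Pd^2+(aq) + Cu(s) → Pd(s) + Cu^2+(aq), the reaction quotient is Q = [Cu^2+(aq)] / [Pd^2+(aq)].
Solving for the unknown gives log [Cu^2+(aq)] = −0.276, so [Cu^2+(aq)] ≈ 0.53 M.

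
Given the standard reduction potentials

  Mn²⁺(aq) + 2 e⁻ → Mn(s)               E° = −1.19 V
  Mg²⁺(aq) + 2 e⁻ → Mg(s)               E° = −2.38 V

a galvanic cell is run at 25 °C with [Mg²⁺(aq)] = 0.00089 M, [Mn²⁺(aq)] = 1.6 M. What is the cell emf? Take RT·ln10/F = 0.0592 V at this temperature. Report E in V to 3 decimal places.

+1.286 V

Mn²⁺/Mn is reduced (cathode, E° = −1.19 V) and Mg²⁺/Mg is oxidized (anode).
The standard potential is −1.19 − (−2.38) = +1.19 V and the balanced reaction transfers n = 2 electrons.
The balanced reaction is Mn²⁺(aq) + Mg(s) → Mn(s) + Mg²⁺(aq), so Q = [Mg²⁺(aq)] / [Mn²⁺(aq)] = 0.000556 and log Q = −3.255.
By the Nernst equation, E = +1.19 − (0.0592/2)·(−3.255) = +1.286 V.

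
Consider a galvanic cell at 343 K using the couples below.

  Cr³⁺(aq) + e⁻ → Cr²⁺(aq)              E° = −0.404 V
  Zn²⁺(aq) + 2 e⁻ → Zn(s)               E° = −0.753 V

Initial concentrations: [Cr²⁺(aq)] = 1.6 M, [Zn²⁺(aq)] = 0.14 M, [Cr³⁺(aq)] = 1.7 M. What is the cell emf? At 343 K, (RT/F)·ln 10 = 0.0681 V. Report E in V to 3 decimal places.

The Cr³⁺/Cr²⁺ couple has the more positive E°, so it is the cathode; Zn²⁺/Zn is the anode.
E°cell = −0.404 − (−0.753) = +0.349 V, with n = 2 electrons transferred.
For the overall reaction 2 Cr³⁺(aq) + Zn(s) → 2 Cr²⁺(aq) + Zn²⁺(aq), Q = ([Cr²⁺(aq)]^2·[Zn²⁺(aq)]) / [Cr³⁺(aq)]^2 = 0.124, giving log Q = −0.907.
By the Nernst equation, E = +0.349 − (0.0681/2)·(−0.907) = +0.380 V.

+0.380 V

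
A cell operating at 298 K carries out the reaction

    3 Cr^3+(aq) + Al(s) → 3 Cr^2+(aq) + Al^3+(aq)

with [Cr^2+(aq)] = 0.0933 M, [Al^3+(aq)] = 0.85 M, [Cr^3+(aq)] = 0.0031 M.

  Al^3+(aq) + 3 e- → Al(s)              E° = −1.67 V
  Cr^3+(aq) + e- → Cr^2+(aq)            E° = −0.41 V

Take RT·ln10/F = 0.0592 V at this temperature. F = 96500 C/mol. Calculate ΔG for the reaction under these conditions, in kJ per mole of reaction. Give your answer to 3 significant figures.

−340 kJ/mol

E°cell = −0.41 − (−1.67) = +1.26 V; the balanced reaction transfers n = 3 electrons.
Here Q = ([Cr^2+(aq)]^3·[Al^3+(aq)]) / [Cr^3+(aq)]^3 = 2.32×10^4 (log Q = 4.365), giving E = +1.26 − (0.0592/3)·(4.365) = +1.1739 V.
ΔG = −nFE = −(3)(96500)(+1.1739) J/mol = −340 kJ/mol.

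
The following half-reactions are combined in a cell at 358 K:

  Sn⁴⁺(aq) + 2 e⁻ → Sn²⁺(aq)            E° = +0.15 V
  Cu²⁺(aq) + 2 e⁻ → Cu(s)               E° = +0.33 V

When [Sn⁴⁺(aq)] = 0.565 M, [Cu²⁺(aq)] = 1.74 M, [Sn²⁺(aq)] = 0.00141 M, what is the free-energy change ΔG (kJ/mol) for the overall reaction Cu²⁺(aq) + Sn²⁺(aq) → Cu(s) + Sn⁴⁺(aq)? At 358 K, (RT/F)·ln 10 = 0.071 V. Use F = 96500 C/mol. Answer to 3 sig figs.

−18.5 kJ/mol

E°cell = +0.33 − (+0.15) = +0.18 V; the balanced reaction transfers n = 2 electrons.
The reaction quotient is [Sn⁴⁺(aq)] / ([Cu²⁺(aq)]·[Sn²⁺(aq)]) = 230; by Nernst, E = +0.18 − (0.071/2)(2.362) = +0.0961 V.
Finally ΔG = −nFE = −(2)(96500 C/mol)(+0.0961 V) = −18.5 kJ/mol.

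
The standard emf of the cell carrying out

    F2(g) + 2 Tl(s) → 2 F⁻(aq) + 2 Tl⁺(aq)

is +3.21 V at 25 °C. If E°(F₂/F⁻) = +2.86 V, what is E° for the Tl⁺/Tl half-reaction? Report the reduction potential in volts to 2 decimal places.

−0.35 V

In the reaction as written the F₂/F⁻ couple is reduced (cathode) and Tl⁺/Tl is oxidized (anode), so E°cell = E°(F₂/F⁻) − E°(Tl⁺/Tl).
E°(Tl⁺/Tl) = E°(cathode) − E°cell = +2.86 − (+3.21) = −0.35 V.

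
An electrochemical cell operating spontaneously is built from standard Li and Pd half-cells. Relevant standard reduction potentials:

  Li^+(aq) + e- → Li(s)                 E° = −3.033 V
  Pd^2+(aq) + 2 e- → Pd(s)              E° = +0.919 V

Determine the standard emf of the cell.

+3.952 V

The Pd²⁺/Pd couple has the higher E°, so Pd ion is reduced (cathode) and Li is oxidized (anode).
E°cell = E°(cathode) − E°(anode) = +0.919 − (−3.033) = +3.952 V.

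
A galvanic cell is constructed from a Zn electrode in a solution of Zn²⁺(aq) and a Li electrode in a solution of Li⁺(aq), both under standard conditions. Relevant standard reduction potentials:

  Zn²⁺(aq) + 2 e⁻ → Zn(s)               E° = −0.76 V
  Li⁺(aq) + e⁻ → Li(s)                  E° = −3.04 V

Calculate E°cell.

+2.28 V

The Zn²⁺/Zn couple has the higher E°, so Zn ion is reduced (cathode) and Li is oxidized (anode).
E°cell = E°(cathode) − E°(anode) = −0.76 − (−3.04) = +2.28 V.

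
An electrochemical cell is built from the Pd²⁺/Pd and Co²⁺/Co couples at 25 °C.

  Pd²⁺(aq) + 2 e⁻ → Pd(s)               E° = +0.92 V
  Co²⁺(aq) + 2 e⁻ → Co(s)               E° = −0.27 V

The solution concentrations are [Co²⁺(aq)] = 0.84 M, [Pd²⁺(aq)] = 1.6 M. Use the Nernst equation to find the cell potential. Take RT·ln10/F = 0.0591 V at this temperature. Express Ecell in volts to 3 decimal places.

The Pd²⁺/Pd couple has the more positive E°, so it is the cathode; Co²⁺/Co is the anode.
The standard potential is +0.92 − (−0.27) = +1.19 V and the balanced reaction transfers n = 2 electrons.
The balanced reaction is Pd²⁺(aq) + Co(s) → Pd(s) + Co²⁺(aq), so Q = [Co²⁺(aq)] / [Pd²⁺(aq)] = 0.525 and log Q = −0.280.
E = E° − (0.0591/n)·log Q = +1.19 − (0.0591/2)(−0.280) = +1.198 V.

+1.198 V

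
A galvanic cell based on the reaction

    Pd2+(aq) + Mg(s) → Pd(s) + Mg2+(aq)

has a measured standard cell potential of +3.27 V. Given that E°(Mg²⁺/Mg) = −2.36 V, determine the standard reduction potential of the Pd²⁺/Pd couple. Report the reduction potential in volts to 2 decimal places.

+0.91 V

In the reaction as written the Pd²⁺/Pd couple is reduced (cathode) and Mg²⁺/Mg is oxidized (anode), so E°cell = E°(Pd²⁺/Pd) − E°(Mg²⁺/Mg).
E°(Pd²⁺/Pd) = E°cell + E°(anode) = +3.27 + (−2.36) = +0.91 V.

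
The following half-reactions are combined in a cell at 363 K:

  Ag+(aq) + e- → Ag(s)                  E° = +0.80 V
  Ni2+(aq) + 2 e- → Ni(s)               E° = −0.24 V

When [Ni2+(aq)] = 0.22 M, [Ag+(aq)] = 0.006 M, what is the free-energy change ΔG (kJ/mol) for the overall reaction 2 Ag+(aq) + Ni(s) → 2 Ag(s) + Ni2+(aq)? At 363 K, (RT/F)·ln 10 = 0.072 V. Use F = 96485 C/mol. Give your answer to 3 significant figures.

With Ag⁺/Ag reduced at the cathode, E°cell = +0.80 − (−0.24) = +1.04 V and n = 2.
Q = [Ni2+(aq)] / [Ag+(aq)]^2 = 6.11×10^3, so log Q = 3.786 and E = +1.04 − (0.072/2)(3.786) = +0.9037 V.
Then ΔG = −nFE = −2 × 96485 × +0.9037 J/mol = −174 kJ/mol.

−174 kJ/mol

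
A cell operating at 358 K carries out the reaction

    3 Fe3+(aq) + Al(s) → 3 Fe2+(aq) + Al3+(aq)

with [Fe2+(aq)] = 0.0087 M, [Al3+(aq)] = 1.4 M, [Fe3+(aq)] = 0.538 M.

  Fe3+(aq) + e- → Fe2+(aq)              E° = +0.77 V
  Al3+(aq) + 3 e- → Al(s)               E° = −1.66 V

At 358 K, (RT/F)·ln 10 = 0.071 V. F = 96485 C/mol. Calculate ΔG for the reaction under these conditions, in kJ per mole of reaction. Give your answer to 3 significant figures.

−739 kJ/mol

The standard cell potential is +0.77 − (−1.66) = +2.43 V, with n = 3 electrons in the balanced equation.
The reaction quotient is ([Fe2+(aq)]^3·[Al3+(aq)]) / [Fe3+(aq)]^3 = 5.92×10^−6; by Nernst, E = +2.43 − (0.071/3)(−5.228) = +2.5537 V.
ΔG = −nFE = −(3)(96485)(+2.5537) J/mol = −739 kJ/mol.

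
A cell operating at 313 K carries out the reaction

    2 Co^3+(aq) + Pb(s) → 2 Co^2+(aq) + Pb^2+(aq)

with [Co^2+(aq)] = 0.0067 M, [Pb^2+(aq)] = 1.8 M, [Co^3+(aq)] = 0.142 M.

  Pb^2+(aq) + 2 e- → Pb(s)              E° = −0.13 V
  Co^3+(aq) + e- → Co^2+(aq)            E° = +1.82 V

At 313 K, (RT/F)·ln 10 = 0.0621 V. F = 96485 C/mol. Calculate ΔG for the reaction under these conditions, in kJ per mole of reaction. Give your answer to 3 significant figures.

−391 kJ/mol

E°cell = +1.82 − (−0.13) = +1.95 V; the balanced reaction transfers n = 2 electrons.
Here Q = ([Co^2+(aq)]^2·[Pb^2+(aq)]) / [Co^3+(aq)]^2 = 0.00401 (log Q = −2.397), giving E = +1.95 − (0.0621/2)·(−2.397) = +2.0244 V.
Then ΔG = −nFE = −2 × 96485 × +2.0244 J/mol = −391 kJ/mol.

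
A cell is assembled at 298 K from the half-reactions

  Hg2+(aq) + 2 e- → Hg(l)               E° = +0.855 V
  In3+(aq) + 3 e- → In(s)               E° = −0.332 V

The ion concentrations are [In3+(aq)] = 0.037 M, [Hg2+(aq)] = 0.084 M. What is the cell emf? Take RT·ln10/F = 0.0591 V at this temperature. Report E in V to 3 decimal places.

+1.183 V

The Hg²⁺/Hg couple has the more positive E°, so it is the cathode; In³⁺/In is the anode.
The standard potential is +0.855 − (−0.332) = +1.187 V and the balanced reaction transfers n = 6 electrons.
The balanced reaction is 3 Hg2+(aq) + 2 In(s) → 3 Hg(l) + 2 In3+(aq), so Q = [In3+(aq)]^2 / [Hg2+(aq)]^3 = 2.31 and log Q = 0.364.
By the Nernst equation, E = +1.187 − (0.0591/6)·(0.364) = +1.183 V.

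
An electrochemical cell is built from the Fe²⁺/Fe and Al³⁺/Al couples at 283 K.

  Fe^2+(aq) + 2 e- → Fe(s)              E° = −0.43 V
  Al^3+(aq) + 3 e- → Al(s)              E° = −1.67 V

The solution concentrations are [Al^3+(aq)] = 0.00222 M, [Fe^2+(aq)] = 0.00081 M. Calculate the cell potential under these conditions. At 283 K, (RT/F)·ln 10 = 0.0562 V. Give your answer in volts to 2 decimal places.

+1.20 V

The Fe²⁺/Fe couple has the more positive E°, so it is the cathode; Al³⁺/Al is the anode.
E°cell = E°cat − E°an = −0.43 − (−1.67) = +1.24 V; n = 6.
Balancing gives 3 Fe^2+(aq) + 2 Al(s) → 3 Fe(s) + 2 Al^3+(aq); hence Q = [Al^3+(aq)]^2 / [Fe^2+(aq)]^3 = 9.27×10^3 (log Q = 3.967).
By the Nernst equation, E = +1.24 − (0.0562/6)·(3.967) = +1.20 V.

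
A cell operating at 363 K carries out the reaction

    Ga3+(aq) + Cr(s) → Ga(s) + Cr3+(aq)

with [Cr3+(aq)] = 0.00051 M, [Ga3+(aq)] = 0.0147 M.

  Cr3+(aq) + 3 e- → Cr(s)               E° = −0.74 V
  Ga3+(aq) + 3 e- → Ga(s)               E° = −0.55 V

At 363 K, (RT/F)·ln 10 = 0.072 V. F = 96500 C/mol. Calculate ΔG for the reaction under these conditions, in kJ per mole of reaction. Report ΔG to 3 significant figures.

E°cell = −0.55 − (−0.74) = +0.19 V; the balanced reaction transfers n = 3 electrons.
Q = [Cr3+(aq)] / [Ga3+(aq)] = 0.0347, so log Q = −1.460 and E = +0.19 − (0.072/3)(−1.460) = +0.2250 V.
Finally ΔG = −nFE = −(3)(96500 C/mol)(+0.2250 V) = −65.1 kJ/mol.

−65.1 kJ/mol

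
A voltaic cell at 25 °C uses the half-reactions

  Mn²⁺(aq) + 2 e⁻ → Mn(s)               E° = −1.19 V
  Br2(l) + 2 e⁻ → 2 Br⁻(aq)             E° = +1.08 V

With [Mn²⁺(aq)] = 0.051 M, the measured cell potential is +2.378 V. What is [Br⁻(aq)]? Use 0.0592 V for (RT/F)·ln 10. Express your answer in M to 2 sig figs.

The Br₂/Br⁻ couple has the larger reduction potential, so it is the cathode: E°cell = +1.08 − (−1.19) = +2.27 V and n = 2.
Since E = E° − (0.0592/n)·log Q, log Q = n(E° − E)/0.0592 = −3.649.
For Br2(l) + Mn(s) → 2 Br⁻(aq) + Mn²⁺(aq), the reaction quotient is Q = [Br⁻(aq)]^2·[Mn²⁺(aq)].
Isolating [Br⁻(aq)] in Q = 10^{−3.649} yields log [Br⁻(aq)] = −1.178, i.e. 0.066 M.

0.066 M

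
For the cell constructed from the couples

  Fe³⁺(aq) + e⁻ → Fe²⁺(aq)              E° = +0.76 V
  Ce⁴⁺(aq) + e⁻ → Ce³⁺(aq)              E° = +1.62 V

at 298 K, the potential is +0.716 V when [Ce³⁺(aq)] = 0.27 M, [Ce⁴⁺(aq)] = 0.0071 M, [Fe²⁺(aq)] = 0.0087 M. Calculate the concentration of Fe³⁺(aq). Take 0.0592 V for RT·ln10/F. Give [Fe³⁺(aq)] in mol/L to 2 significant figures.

0.062 M

With Ce⁴⁺/Ce³⁺ at the cathode and Fe³⁺/Fe²⁺ at the anode, E°cell = +1.62 − (+0.76) = +0.86 V (n = 1).
From the Nernst equation, log Q = n(E° − E)/0.0592 = 1·(+0.86 − (+0.716))/0.0592 = 2.432.
Balancing electrons gives Ce⁴⁺(aq) + Fe²⁺(aq) → Ce³⁺(aq) + Fe³⁺(aq); thus Q = ([Ce³⁺(aq)]·[Fe³⁺(aq)]) / ([Ce⁴⁺(aq)]·[Fe²⁺(aq)]).
Substituting the known concentrations and solving, log [Fe³⁺(aq)] = −1.209 and [Fe³⁺(aq)] = 0.062 M.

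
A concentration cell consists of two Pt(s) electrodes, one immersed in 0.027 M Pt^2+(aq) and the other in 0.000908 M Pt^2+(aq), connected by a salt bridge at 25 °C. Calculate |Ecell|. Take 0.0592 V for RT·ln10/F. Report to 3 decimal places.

0.044 V

For a concentration cell E°cell = 0, since both electrodes use the same couple.
The compartment with the higher Pt^2+(aq) concentration (0.027 M) acts as the cathode; ions are reduced there and produced at the dilute (0.000908 M) anode.
With n = 2, Ecell = −(0.0592/2)·log([dilute]/[conc]) = −(0.0592/2)·log(0.000908/0.027) = +0.044 V.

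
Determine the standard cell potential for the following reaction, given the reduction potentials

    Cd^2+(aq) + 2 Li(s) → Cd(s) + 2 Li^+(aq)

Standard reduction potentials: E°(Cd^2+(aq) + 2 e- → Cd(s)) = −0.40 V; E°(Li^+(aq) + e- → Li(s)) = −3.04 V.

+2.64 V

In the reaction as written, Cd^2+(aq) is reduced (cathode) and Li^+(aq) is produced by oxidation at the anode.
E°cell = E°(cathode) − E°(anode) = −0.40 − (−3.04) = +2.64 V.
The positive value indicates the reaction is spontaneous as written.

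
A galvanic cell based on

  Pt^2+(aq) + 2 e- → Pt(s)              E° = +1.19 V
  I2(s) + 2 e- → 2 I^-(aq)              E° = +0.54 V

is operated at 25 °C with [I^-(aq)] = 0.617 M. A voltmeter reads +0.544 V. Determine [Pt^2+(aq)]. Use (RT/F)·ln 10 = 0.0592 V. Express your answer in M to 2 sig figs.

With Pt²⁺/Pt at the cathode and I₂/I⁻ at the anode, E°cell = +1.19 − (+0.54) = +0.65 V (n = 2).
Rearranging E = E° − (0.0592/n)·log Q gives log Q = 2(+0.65 − (+0.544))/0.0592 = 3.581.
The balanced reaction is Pt^2+(aq) + 2 I^-(aq) → Pt(s) + I2(s), so Q = 1 / ([Pt^2+(aq)]·[I^-(aq)]^2).
Solving for the unknown gives log [Pt^2+(aq)] = −3.162, so [Pt^2+(aq)] ≈ 0.00069 M.

0.00069 M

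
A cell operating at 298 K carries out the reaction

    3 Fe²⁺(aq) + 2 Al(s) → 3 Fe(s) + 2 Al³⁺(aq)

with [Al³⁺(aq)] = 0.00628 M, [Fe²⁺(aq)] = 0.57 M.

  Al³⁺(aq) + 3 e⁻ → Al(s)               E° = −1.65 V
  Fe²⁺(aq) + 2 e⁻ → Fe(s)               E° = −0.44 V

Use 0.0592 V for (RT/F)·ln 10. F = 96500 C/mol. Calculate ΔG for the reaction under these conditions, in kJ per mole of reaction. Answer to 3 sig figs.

−722 kJ/mol

E°cell = −0.44 − (−1.65) = +1.21 V; the balanced reaction transfers n = 6 electrons.
Q = [Al³⁺(aq)]^2 / [Fe²⁺(aq)]^3 = 0.000213, so log Q = −3.672 and E = +1.21 − (0.0592/6)(−3.672) = +1.2462 V.
ΔG = −nFE = −(6)(96500)(+1.2462) J/mol = −722 kJ/mol.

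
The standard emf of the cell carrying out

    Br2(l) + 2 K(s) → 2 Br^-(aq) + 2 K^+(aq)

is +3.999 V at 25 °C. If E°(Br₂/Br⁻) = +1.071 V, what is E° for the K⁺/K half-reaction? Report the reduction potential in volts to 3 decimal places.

In the reaction as written the Br₂/Br⁻ couple is reduced (cathode) and K⁺/K is oxidized (anode), so E°cell = E°(Br₂/Br⁻) − E°(K⁺/K).
E°(K⁺/K) = E°(cathode) − E°cell = +1.071 − (+3.999) = −2.928 V.

−2.928 V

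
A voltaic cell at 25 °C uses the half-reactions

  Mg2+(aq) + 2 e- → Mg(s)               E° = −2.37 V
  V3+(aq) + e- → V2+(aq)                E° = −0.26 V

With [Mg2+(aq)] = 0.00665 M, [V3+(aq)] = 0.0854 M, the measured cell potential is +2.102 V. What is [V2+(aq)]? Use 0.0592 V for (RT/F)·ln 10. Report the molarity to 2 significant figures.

With V³⁺/V²⁺ at the cathode and Mg²⁺/Mg at the anode, E°cell = −0.26 − (−2.37) = +2.11 V (n = 2).
Since E = E° − (0.0592/n)·log Q, log Q = n(E° − E)/0.0592 = 0.270.
The balanced reaction is 2 V3+(aq) + Mg(s) → 2 V2+(aq) + Mg2+(aq), so Q = ([V2+(aq)]^2·[Mg2+(aq)]) / [V3+(aq)]^2.
Isolating [V2+(aq)] in Q = 10^{0.270} yields log [V2+(aq)] = 0.155, i.e. 1.4 M.

1.4 M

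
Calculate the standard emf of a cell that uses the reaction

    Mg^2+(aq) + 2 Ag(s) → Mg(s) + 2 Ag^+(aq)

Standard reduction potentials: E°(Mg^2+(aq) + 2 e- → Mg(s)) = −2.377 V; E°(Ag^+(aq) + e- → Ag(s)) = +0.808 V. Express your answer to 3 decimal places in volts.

−3.185 V

In the reaction as written, Mg^2+(aq) is reduced (cathode) and Ag^+(aq) is produced by oxidation at the anode.
E°cell = E°(cathode) − E°(anode) = −2.377 − (+0.808) = −3.185 V.
The negative E°cell means the reaction is non-spontaneous in the direction written.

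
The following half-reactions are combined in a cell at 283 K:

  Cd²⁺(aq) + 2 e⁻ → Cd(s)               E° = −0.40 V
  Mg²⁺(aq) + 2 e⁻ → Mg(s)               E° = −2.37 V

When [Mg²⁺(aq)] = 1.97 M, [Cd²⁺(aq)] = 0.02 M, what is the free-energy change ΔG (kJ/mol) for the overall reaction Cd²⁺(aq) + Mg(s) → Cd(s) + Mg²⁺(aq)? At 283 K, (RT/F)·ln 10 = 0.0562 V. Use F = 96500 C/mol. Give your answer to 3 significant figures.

−369 kJ/mol

With Cd²⁺/Cd reduced at the cathode, E°cell = −0.40 − (−2.37) = +1.97 V and n = 2.
The reaction quotient is [Mg²⁺(aq)] / [Cd²⁺(aq)] = 98.5; by Nernst, E = +1.97 − (0.0562/2)(1.993) = +1.9140 V.
Finally ΔG = −nFE = −(2)(96500 C/mol)(+1.9140 V) = −369 kJ/mol.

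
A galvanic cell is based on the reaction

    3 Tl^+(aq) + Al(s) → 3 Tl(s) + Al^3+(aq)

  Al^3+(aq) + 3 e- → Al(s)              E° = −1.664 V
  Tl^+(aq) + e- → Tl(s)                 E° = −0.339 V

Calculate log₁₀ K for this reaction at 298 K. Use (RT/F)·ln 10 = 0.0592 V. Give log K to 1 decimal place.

The Tl⁺/Tl couple is reduced (cathode); E°cell = −0.339 − (−1.664) = +1.325 V with n = 3.
At equilibrium E = 0, so log K = nE°cell / 0.0592 = (3)(+1.325) / 0.0592 = 67.1.

log K = 67.1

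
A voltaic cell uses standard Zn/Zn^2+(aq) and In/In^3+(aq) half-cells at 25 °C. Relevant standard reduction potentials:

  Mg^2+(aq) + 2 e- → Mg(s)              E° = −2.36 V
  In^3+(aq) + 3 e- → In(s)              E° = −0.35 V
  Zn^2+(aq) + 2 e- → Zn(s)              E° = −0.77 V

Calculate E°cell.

+0.42 V

The In³⁺/In couple has the higher E°, so In ion is reduced (cathode) and Zn is oxidized (anode).
E°cell = E°(cathode) − E°(anode) = −0.35 − (−0.77) = +0.42 V.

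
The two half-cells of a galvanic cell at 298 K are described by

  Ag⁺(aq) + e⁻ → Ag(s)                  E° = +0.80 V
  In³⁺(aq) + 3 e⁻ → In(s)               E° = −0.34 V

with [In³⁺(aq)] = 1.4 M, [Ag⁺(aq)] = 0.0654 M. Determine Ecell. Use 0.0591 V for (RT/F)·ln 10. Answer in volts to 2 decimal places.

+1.07 V

The Ag⁺/Ag couple has the more positive E°, so it is the cathode; In³⁺/In is the anode.
E°cell = +0.80 − (−0.34) = +1.14 V, with n = 3 electrons transferred.
Balancing gives 3 Ag⁺(aq) + In(s) → 3 Ag(s) + In³⁺(aq); hence Q = [In³⁺(aq)] / [Ag⁺(aq)]^3 = 5×10^3 (log Q = 3.699).
By the Nernst equation, E = +1.14 − (0.0591/3)·(3.699) = +1.07 V.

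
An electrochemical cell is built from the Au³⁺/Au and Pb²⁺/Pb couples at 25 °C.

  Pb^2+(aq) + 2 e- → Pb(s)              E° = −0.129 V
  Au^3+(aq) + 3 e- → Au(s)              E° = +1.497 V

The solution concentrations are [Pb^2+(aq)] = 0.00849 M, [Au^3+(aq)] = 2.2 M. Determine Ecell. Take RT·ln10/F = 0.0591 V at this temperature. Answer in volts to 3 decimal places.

+1.694 V

Since E°(Au³⁺/Au) > E°(Pb²⁺/Pb), Au³⁺/Au serves as the cathode.
The standard potential is +1.497 − (−0.129) = +1.626 V and the balanced reaction transfers n = 6 electrons.
The balanced reaction is 2 Au^3+(aq) + 3 Pb(s) → 2 Au(s) + 3 Pb^2+(aq), so Q = [Pb^2+(aq)]^3 / [Au^3+(aq)]^2 = 1.26×10^−7 and log Q = −6.898.
E = E° − (0.0591/n)·log Q = +1.626 − (0.0591/6)(−6.898) = +1.694 V.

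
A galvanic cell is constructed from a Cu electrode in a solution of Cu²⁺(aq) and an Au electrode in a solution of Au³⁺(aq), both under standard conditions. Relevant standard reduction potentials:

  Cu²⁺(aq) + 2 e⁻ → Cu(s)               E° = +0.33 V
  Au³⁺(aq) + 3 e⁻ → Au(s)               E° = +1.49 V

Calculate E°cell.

+1.16 V

The Au³⁺/Au couple has the higher E°, so Au ion is reduced (cathode) and Cu is oxidized (anode).
E°cell = E°(cathode) − E°(anode) = +1.49 − (+0.33) = +1.16 V.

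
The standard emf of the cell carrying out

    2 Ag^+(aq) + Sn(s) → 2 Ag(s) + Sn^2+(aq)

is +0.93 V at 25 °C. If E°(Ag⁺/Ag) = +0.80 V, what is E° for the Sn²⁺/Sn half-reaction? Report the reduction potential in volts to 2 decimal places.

In the reaction as written the Ag⁺/Ag couple is reduced (cathode) and Sn²⁺/Sn is oxidized (anode), so E°cell = E°(Ag⁺/Ag) − E°(Sn²⁺/Sn).
E°(Sn²⁺/Sn) = E°(cathode) − E°cell = +0.80 − (+0.93) = −0.13 V.

−0.13 V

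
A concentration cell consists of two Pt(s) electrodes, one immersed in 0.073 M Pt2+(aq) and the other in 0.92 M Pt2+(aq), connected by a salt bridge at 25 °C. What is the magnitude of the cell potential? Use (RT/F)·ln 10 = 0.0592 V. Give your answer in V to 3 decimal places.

0.033 V

For a concentration cell E°cell = 0, since both electrodes use the same couple.
The compartment with the higher Pt2+(aq) concentration (0.92 M) acts as the cathode; ions are reduced there and produced at the dilute (0.073 M) anode.
With n = 2, Ecell = −(0.0592/2)·log([dilute]/[conc]) = −(0.0592/2)·log(0.073/0.92) = +0.033 V.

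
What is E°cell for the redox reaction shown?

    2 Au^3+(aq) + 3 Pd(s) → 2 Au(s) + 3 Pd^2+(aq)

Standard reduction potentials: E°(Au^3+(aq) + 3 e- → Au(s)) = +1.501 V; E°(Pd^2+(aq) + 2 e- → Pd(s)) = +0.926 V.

Au^3+(aq) gains electrons, so the Au³⁺/Au couple is the cathode; the Pd²⁺/Pd couple is the anode.
E°cell = E°(cathode) − E°(anode) = +1.501 − (+0.926) = +0.575 V.
The positive value indicates the reaction is spontaneous as written.

+0.575 V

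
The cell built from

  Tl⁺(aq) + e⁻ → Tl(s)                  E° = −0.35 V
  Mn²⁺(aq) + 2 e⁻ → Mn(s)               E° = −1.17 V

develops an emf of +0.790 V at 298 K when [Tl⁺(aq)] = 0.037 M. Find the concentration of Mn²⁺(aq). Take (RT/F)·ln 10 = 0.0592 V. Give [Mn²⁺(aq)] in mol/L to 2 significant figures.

The Tl⁺/Tl couple has the larger reduction potential, so it is the cathode: E°cell = −0.35 − (−1.17) = +0.82 V and n = 2.
From the Nernst equation, log Q = n(E° − E)/0.0592 = 2·(+0.82 − (+0.790))/0.0592 = 1.014.
Balancing electrons gives 2 Tl⁺(aq) + Mn(s) → 2 Tl(s) + Mn²⁺(aq); thus Q = [Mn²⁺(aq)] / [Tl⁺(aq)]^2.
Isolating [Mn²⁺(aq)] in Q = 10^{1.014} yields log [Mn²⁺(aq)] = −1.850, i.e. 0.014 M.

0.014 M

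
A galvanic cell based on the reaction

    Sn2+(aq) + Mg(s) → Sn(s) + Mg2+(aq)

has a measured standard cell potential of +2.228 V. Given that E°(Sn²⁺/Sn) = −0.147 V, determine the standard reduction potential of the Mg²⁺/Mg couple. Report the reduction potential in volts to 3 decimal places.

In the reaction as written the Sn²⁺/Sn couple is reduced (cathode) and Mg²⁺/Mg is oxidized (anode), so E°cell = E°(Sn²⁺/Sn) − E°(Mg²⁺/Mg).
E°(Mg²⁺/Mg) = E°(cathode) − E°cell = −0.147 − (+2.228) = −2.375 V.

−2.375 V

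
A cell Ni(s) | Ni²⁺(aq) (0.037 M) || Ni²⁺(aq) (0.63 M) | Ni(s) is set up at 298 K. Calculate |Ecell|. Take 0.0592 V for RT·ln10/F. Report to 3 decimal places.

0.036 V

For a concentration cell E°cell = 0, since both electrodes use the same couple.
The compartment with the higher Ni²⁺(aq) concentration (0.63 M) acts as the cathode; ions are reduced there and produced at the dilute (0.037 M) anode.
With n = 2, Ecell = −(0.0592/2)·log([dilute]/[conc]) = −(0.0592/2)·log(0.037/0.63) = +0.036 V.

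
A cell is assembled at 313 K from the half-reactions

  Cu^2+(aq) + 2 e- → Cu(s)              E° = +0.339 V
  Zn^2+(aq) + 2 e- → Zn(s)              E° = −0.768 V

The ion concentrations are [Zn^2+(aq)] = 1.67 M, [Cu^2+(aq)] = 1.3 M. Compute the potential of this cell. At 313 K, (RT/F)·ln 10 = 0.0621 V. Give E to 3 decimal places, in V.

+1.104 V

Since E°(Cu²⁺/Cu) > E°(Zn²⁺/Zn), Cu²⁺/Cu serves as the cathode.
E°cell = +0.339 − (−0.768) = +1.107 V, with n = 2 electrons transferred.
Balancing gives Cu^2+(aq) + Zn(s) → Cu(s) + Zn^2+(aq); hence Q = [Zn^2+(aq)] / [Cu^2+(aq)] = 1.28 (log Q = 0.109).
By the Nernst equation, E = +1.107 − (0.0621/2)·(0.109) = +1.104 V.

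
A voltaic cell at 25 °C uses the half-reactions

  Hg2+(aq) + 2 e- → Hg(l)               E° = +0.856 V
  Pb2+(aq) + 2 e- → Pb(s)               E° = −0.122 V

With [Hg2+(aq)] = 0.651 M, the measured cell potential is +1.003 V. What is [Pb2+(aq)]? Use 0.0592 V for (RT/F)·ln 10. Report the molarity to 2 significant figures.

The Hg²⁺/Hg couple has the larger reduction potential, so it is the cathode: E°cell = +0.856 − (−0.122) = +0.978 V and n = 2.
From the Nernst equation, log Q = n(E° − E)/0.0592 = 2·(+0.978 − (+1.003))/0.0592 = −0.845.
The balanced reaction is Hg2+(aq) + Pb(s) → Hg(l) + Pb2+(aq), so Q = [Pb2+(aq)] / [Hg2+(aq)].
Substituting the known concentrations and solving, log [Pb2+(aq)] = −1.031 and [Pb2+(aq)] = 0.093 M.

0.093 M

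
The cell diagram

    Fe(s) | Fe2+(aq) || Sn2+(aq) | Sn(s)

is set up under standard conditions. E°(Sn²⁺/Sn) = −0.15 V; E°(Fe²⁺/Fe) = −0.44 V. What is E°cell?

By convention the left-hand electrode in cell notation is the anode (oxidation) and the right-hand electrode is the cathode (reduction).
E°cell = E°(right) − E°(left) = −0.15 − (−0.44) = +0.29 V.

+0.29 V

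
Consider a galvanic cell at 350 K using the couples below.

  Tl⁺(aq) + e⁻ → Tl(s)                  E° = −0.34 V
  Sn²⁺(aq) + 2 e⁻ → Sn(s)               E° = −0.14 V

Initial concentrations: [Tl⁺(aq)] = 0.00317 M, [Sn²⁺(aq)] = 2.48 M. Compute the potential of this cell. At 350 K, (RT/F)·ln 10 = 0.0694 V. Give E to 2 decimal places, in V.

The Sn²⁺/Sn couple has the more positive E°, so it is the cathode; Tl⁺/Tl is the anode.
The standard potential is −0.14 − (−0.34) = +0.20 V and the balanced reaction transfers n = 2 electrons.
For the overall reaction Sn²⁺(aq) + 2 Tl(s) → Sn(s) + 2 Tl⁺(aq), Q = [Tl⁺(aq)]^2 / [Sn²⁺(aq)] = 4.05×10^−6, giving log Q = −5.392.
Applying E = E° − (RT ln10/nF)·log Q gives +0.20 − (0.0694/2)(−5.392) = +0.39 V.

+0.39 V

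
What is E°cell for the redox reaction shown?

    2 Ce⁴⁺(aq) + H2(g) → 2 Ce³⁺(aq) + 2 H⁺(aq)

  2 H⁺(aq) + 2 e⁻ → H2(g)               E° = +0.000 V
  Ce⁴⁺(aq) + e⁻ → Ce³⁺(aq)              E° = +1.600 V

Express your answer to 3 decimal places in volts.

+1.600 V

In the reaction as written, Ce⁴⁺(aq) is reduced (cathode) and H⁺(aq) is produced by oxidation at the anode.
E°cell = E°(cathode) − E°(anode) = +1.600 − (+0.000) = +1.600 V.
The positive value indicates the reaction is spontaneous as written.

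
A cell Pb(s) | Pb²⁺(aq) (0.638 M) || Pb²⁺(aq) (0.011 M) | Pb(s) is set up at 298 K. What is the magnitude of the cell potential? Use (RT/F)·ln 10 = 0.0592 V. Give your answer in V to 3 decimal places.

For a concentration cell E°cell = 0, since both electrodes use the same couple.
The compartment with the higher Pb²⁺(aq) concentration (0.638 M) acts as the cathode; ions are reduced there and produced at the dilute (0.011 M) anode.
With n = 2, Ecell = −(0.0592/2)·log([dilute]/[conc]) = −(0.0592/2)·log(0.011/0.638) = +0.052 V.

0.052 V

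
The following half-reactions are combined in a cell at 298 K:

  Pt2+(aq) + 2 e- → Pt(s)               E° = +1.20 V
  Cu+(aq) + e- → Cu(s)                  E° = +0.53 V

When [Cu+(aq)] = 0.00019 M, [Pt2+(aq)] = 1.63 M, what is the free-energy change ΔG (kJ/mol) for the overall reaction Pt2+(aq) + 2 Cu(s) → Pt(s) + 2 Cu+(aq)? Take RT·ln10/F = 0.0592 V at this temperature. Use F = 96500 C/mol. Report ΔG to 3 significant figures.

The standard cell potential is +1.20 − (+0.53) = +0.67 V, with n = 2 electrons in the balanced equation.
Q = [Cu+(aq)]^2 / [Pt2+(aq)] = 2.21×10^−8, so log Q = −7.655 and E = +0.67 − (0.0592/2)(−7.655) = +0.8966 V.
ΔG = −nFE = −(2)(96500)(+0.8966) J/mol = −173 kJ/mol.

−173 kJ/mol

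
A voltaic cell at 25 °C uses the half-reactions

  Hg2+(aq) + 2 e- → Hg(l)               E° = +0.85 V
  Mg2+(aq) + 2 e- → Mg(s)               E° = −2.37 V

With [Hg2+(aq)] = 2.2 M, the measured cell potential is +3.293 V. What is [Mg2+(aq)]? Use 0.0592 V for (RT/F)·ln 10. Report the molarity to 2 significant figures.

0.0075 M

The Hg²⁺/Hg couple has the larger reduction potential, so it is the cathode: E°cell = +0.85 − (−2.37) = +3.22 V and n = 2.
Rearranging E = E° − (0.0592/n)·log Q gives log Q = 2(+3.22 − (+3.293))/0.0592 = −2.466.
The balanced reaction is Hg2+(aq) + Mg(s) → Hg(l) + Mg2+(aq), so Q = [Mg2+(aq)] / [Hg2+(aq)].
Substituting the known concentrations and solving, log [Mg2+(aq)] = −2.124 and [Mg2+(aq)] = 0.0075 M.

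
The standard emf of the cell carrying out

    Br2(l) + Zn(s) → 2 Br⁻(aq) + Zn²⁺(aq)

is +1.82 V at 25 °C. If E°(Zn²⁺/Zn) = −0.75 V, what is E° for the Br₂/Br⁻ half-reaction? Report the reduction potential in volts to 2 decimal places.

In the reaction as written the Br₂/Br⁻ couple is reduced (cathode) and Zn²⁺/Zn is oxidized (anode), so E°cell = E°(Br₂/Br⁻) − E°(Zn²⁺/Zn).
E°(Br₂/Br⁻) = E°cell + E°(anode) = +1.82 + (−0.75) = +1.07 V.

+1.07 V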